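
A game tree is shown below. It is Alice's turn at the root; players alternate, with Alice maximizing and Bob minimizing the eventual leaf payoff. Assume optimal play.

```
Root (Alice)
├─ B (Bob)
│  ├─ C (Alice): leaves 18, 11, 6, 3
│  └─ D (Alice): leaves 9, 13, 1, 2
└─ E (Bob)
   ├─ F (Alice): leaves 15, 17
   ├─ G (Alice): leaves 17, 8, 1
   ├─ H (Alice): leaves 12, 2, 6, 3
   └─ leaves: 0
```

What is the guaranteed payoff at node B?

C: max(18, 11, 6, 3) = 18
D: max(9, 13, 1, 2) = 13
B: min(18, 13) = 13

13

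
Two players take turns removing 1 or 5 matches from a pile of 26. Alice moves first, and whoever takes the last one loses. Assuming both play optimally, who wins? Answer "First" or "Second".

First

Positions where the player to move wins (W) vs loses (L):
i:   0  1  2  3  4  5  6  7  8  9 10 11 12 13 14 15 16 17 18 19 20 21 22 23 24 25 26
     W  L  W  L  W  L  W  L  W  L  W  L  W  L  W  L  W  L  W  L  W  L  W  L  W  L  W
Position 26 is W, so the first player wins.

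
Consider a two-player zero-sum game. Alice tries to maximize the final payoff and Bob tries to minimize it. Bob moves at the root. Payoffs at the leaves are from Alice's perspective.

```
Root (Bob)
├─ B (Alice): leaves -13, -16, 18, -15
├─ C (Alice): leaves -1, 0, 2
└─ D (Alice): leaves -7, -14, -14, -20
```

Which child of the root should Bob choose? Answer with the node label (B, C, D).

B (Alice): max(-13, -16, 18, -15) = 18
C (Alice): max(-1, 0, 2) = 2
D (Alice): max(-7, -14, -14, -20) = -7
Root (Bob): min(18, 2, -7) = -7
Bob picks the child with the lowest value: D (value -7).

D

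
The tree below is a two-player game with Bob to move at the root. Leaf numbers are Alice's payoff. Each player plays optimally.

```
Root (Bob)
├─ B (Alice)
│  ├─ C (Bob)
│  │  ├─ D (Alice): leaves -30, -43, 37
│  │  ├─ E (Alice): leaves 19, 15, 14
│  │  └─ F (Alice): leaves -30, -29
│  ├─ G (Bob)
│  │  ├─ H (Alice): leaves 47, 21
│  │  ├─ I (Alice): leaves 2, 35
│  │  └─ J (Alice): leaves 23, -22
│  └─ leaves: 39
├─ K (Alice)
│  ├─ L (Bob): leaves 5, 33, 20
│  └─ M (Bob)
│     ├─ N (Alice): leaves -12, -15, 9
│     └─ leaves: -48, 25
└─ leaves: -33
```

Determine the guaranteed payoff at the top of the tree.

-33

D (Alice): max(-30, -43, 37) = 37
E (Alice): max(19, 15, 14) = 19
F (Alice): max(-30, -29) = -29
C (Bob): min(37, 19, -29) = -29
H (Alice): max(47, 21) = 47
I (Alice): max(2, 35) = 35
J (Alice): max(23, -22) = 23
G (Bob): min(47, 35, 23) = 23
B (Alice): max(-29, 23, 39) = 39
L (Bob): min(5, 33, 20) = 5
N (Alice): max(-12, -15, 9) = 9
M (Bob): min(9, -48, 25) = -48
K (Alice): max(5, -48) = 5
Root (Bob): min(39, 5, -33) = -33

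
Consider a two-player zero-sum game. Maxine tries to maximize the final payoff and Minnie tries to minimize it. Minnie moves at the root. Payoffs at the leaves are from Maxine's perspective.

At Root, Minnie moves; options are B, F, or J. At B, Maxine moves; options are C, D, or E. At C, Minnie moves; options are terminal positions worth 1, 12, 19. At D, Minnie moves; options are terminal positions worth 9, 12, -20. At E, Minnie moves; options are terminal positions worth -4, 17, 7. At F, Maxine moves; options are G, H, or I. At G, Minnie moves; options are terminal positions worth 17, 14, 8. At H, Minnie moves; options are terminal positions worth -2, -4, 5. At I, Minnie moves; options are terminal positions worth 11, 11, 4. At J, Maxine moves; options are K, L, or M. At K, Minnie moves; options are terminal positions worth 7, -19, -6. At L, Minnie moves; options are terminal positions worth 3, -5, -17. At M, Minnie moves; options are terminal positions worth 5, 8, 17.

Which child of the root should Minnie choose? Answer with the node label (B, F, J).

C (Minnie): min(1, 12, 19) = 1
D (Minnie): min(9, 12, -20) = -20
E (Minnie): min(-4, 17, 7) = -4
B (Maxine): max(1, -20, -4) = 1
G (Minnie): min(17, 14, 8) = 8
H (Minnie): min(-2, -4, 5) = -4
I (Minnie): min(11, 11, 4) = 4
F (Maxine): max(8, -4, 4) = 8
K (Minnie): min(7, -19, -6) = -19
L (Minnie): min(3, -5, -17) = -17
M (Minnie): min(5, 8, 17) = 5
J (Maxine): max(-19, -17, 5) = 5
Root (Minnie): min(1, 8, 5) = 1
Minnie picks the child with the lowest value: B (value 1).

B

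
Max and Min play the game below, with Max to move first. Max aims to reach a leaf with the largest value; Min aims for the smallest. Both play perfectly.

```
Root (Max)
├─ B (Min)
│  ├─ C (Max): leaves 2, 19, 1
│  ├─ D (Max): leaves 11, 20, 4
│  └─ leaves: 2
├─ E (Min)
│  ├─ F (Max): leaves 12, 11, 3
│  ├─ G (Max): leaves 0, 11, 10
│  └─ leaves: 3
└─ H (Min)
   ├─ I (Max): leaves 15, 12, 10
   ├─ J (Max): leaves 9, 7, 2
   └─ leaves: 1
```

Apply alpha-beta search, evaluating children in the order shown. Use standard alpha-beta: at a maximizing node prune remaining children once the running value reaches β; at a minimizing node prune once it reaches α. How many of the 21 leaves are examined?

20

C [α=-∞,β=+∞]: v=19
D [α=-∞,β=19]: v=20 after child 2 ≥ β → β-cutoff, skip 1
B [α=-∞,β=+∞]: v=2
F [α=2,β=+∞]: v=12
G [α=2,β=12]: v=11
E [α=2,β=+∞]: v=3
I [α=3,β=+∞]: v=15
J [α=3,β=15]: v=9
H [α=3,β=+∞]: v=1
Root [α=-∞,β=+∞]: v=3
Leaves evaluated: 20 of 21.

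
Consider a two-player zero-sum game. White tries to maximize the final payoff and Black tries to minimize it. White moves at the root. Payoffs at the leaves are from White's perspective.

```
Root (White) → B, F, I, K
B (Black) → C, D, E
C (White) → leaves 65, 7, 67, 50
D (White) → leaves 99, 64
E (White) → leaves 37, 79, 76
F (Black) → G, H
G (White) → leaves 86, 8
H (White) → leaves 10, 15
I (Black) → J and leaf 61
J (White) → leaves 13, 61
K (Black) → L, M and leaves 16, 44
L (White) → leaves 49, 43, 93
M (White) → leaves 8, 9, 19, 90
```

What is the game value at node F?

G: max(86, 8) = 86
H: max(10, 15) = 15
F: min(86, 15) = 15

15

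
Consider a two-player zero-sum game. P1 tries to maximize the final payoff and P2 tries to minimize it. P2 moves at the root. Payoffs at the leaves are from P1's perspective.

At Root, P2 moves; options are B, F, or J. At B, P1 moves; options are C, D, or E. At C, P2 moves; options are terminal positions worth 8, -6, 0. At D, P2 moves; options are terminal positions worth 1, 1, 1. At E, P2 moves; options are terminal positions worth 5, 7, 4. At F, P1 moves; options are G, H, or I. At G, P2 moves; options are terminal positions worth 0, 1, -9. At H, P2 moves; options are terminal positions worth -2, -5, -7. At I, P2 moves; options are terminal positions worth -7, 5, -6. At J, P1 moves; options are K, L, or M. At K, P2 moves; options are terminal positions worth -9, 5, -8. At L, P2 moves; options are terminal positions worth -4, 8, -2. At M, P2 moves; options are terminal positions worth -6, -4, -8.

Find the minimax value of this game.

C (P2): min(8, -6, 0) = -6
D (P2): min(1, 1, 1) = 1
E (P2): min(5, 7, 4) = 4
B (P1): max(-6, 1, 4) = 4
G (P2): min(0, 1, -9) = -9
H (P2): min(-2, -5, -7) = -7
I (P2): min(-7, 5, -6) = -7
F (P1): max(-9, -7, -7) = -7
K (P2): min(-9, 5, -8) = -9
L (P2): min(-4, 8, -2) = -4
M (P2): min(-6, -4, -8) = -8
J (P1): max(-9, -4, -8) = -4
Root (P2): min(4, -7, -4) = -7

-7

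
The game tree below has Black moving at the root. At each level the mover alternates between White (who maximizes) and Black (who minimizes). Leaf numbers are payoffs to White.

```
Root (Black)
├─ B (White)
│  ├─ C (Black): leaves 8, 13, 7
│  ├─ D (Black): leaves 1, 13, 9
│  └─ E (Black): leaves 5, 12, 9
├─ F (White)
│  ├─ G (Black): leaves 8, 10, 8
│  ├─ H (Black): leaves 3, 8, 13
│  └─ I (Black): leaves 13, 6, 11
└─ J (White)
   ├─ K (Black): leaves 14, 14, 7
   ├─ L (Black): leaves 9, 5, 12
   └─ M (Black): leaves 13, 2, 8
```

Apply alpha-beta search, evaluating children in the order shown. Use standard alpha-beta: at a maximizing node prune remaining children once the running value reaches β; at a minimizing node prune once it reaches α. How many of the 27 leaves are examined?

C [α=-∞,β=+∞]: v=7
D [α=7,β=+∞]: v=1 after child 1 ≤ α → α-cutoff, skip 2
E [α=7,β=+∞]: v=5 after child 1 ≤ α → α-cutoff, skip 2
B [α=-∞,β=+∞]: v=7
G [α=-∞,β=7]: v=8
F [α=-∞,β=7]: v=8 after child 1 ≥ β → β-cutoff, skip 2
K [α=-∞,β=7]: v=7
J [α=-∞,β=7]: v=7 after child 1 ≥ β → β-cutoff, skip 2
Root [α=-∞,β=+∞]: v=7
Leaves evaluated: 11 of 27.

11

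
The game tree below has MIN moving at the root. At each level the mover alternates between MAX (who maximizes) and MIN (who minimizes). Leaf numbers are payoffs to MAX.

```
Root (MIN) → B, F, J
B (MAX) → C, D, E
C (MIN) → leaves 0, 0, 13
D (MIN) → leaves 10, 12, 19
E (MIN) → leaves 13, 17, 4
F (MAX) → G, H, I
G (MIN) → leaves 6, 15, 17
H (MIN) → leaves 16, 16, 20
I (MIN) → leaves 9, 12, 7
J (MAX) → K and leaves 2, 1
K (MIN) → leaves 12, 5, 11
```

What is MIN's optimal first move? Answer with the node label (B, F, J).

J

C (MIN): min(0, 0, 13) = 0
D (MIN): min(10, 12, 19) = 10
E (MIN): min(13, 17, 4) = 4
B (MAX): max(0, 10, 4) = 10
G (MIN): min(6, 15, 17) = 6
H (MIN): min(16, 16, 20) = 16
I (MIN): min(9, 12, 7) = 7
F (MAX): max(6, 16, 7) = 16
K (MIN): min(12, 5, 11) = 5
J (MAX): max(5, 2, 1) = 5
Root (MIN): min(10, 16, 5) = 5
MIN picks the child with the lowest value: J (value 5).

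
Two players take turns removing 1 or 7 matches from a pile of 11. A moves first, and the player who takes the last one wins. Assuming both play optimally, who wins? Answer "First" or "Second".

Compute winning (W) and losing (L) positions by backward induction:
i:   0  1  2  3  4  5  6  7  8  9 10 11
     L  W  L  W  L  W  L  W  L  W  L  W
Position 11 is W, so the first player wins.

First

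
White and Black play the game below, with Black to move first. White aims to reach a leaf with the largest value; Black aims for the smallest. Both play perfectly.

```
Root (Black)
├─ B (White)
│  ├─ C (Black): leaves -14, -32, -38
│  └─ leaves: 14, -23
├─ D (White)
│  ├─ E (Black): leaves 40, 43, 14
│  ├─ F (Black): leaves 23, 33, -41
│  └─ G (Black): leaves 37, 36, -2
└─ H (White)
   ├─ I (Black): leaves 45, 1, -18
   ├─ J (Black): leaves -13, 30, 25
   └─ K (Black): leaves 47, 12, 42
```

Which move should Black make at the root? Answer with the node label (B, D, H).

C (Black): min(-14, -32, -38) = -38
B (White): max(-38, 14, -23) = 14
E (Black): min(40, 43, 14) = 14
F (Black): min(23, 33, -41) = -41
G (Black): min(37, 36, -2) = -2
D (White): max(14, -41, -2) = 14
I (Black): min(45, 1, -18) = -18
J (Black): min(-13, 30, 25) = -13
K (Black): min(47, 12, 42) = 12
H (White): max(-18, -13, 12) = 12
Root (Black): min(14, 14, 12) = 12
Black picks the child with the lowest value: H (value 12).

H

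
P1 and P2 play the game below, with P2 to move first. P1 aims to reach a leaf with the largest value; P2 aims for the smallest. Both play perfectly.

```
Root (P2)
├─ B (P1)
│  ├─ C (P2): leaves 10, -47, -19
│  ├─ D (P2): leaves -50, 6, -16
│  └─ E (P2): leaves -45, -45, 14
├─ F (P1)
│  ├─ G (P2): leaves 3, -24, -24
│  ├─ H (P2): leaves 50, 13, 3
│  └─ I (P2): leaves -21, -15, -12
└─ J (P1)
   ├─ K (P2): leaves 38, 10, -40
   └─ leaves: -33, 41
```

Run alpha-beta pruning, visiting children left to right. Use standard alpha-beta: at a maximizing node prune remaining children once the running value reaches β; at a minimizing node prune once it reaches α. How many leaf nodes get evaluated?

13

C [α=-∞,β=+∞]: v=-47
D [α=-47,β=+∞]: v=-50 after child 1 ≤ α → α-cutoff, skip 2
E [α=-47,β=+∞]: v=-45
B [α=-∞,β=+∞]: v=-45
G [α=-∞,β=-45]: v=-24
F [α=-∞,β=-45]: v=-24 after child 1 ≥ β → β-cutoff, skip 2
K [α=-∞,β=-45]: v=-40
J [α=-∞,β=-45]: v=-40 after child 1 ≥ β → β-cutoff, skip 2
Root [α=-∞,β=+∞]: v=-45
Leaves evaluated: 13 of 23.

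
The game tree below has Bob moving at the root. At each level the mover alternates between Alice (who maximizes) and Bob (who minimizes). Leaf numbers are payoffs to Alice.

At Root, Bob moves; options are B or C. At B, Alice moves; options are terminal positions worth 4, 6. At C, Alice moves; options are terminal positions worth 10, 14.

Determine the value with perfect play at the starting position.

6

B (Alice): max(4, 6) = 6
C (Alice): max(10, 14) = 14
Root (Bob): min(6, 14) = 6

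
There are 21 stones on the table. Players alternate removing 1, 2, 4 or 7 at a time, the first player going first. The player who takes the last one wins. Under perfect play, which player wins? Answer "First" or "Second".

W/L table (W = player to move can force a win):
i:   0  1  2  3  4  5  6  7  8  9 10 11 12 13 14 15 16 17 18 19 20 21
     L  W  W  L  W  W  L  W  W  L  W  W  L  W  W  L  W  W  L  W  W  L
Position 21 is L, so the second player wins.

Second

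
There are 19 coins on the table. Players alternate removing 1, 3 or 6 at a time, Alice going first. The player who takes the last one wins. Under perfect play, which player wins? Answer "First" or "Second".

Positions where the player to move wins (W) vs loses (L):
i:   0  1  2  3  4  5  6  7  8  9 10 11 12 13 14 15 16 17 18 19
     L  W  L  W  L  W  W  W  W  L  W  L  W  L  W  W  W  W  L  W
Position 19 is W, so the first player wins.

First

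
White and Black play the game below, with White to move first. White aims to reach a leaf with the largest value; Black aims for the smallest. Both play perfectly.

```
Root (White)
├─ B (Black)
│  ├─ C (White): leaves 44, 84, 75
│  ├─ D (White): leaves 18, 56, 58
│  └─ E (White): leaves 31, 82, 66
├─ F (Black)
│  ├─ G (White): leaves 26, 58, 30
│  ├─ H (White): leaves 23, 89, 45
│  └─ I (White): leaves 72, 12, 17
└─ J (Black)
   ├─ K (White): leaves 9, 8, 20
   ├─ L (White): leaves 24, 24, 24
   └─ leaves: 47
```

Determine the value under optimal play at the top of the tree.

C (White): max(44, 84, 75) = 84
D (White): max(18, 56, 58) = 58
E (White): max(31, 82, 66) = 82
B (Black): min(84, 58, 82) = 58
G (White): max(26, 58, 30) = 58
H (White): max(23, 89, 45) = 89
I (White): max(72, 12, 17) = 72
F (Black): min(58, 89, 72) = 58
K (White): max(9, 8, 20) = 20
L (White): max(24, 24, 24) = 24
J (Black): min(20, 24, 47) = 20
Root (White): max(58, 58, 20) = 58

58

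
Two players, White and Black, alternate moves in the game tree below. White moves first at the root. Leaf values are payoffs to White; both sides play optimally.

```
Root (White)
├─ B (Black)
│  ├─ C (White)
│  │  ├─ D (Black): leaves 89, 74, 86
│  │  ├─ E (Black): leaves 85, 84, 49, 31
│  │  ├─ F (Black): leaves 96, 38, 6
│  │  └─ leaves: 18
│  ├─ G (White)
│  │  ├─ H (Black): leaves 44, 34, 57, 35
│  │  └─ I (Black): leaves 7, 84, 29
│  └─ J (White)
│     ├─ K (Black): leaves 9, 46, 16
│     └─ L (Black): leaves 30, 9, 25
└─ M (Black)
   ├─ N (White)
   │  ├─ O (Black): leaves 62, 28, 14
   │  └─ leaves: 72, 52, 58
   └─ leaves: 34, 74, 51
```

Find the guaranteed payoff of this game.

D (Black): min(89, 74, 86) = 74
E (Black): min(85, 84, 49, 31) = 31
F (Black): min(96, 38, 6) = 6
C (White): max(74, 31, 6, 18) = 74
H (Black): min(44, 34, 57, 35) = 34
I (Black): min(7, 84, 29) = 7
G (White): max(34, 7) = 34
K (Black): min(9, 46, 16) = 9
L (Black): min(30, 9, 25) = 9
J (White): max(9, 9) = 9
B (Black): min(74, 34, 9) = 9
O (Black): min(62, 28, 14) = 14
N (White): max(14, 72, 52, 58) = 72
M (Black): min(72, 34, 74, 51) = 34
Root (White): max(9, 34) = 34

34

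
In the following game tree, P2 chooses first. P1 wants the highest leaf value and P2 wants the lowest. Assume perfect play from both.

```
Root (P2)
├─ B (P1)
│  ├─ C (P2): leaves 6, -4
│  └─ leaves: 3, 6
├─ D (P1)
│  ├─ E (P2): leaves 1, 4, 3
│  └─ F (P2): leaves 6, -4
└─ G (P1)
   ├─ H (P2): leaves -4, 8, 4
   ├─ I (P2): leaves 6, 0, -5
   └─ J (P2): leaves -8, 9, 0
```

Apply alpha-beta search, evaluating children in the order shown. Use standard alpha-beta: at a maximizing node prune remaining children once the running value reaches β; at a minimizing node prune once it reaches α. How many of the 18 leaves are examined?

C [α=-∞,β=+∞]: v=-4
B [α=-∞,β=+∞]: v=6
E [α=-∞,β=6]: v=1
F [α=1,β=6]: v=-4
D [α=-∞,β=6]: v=1
H [α=-∞,β=1]: v=-4
I [α=-4,β=1]: v=-5
J [α=-4,β=1]: v=-8 after child 1 ≤ α → α-cutoff, skip 2
G [α=-∞,β=1]: v=-4
Root [α=-∞,β=+∞]: v=-4
Leaves evaluated: 16 of 18.

16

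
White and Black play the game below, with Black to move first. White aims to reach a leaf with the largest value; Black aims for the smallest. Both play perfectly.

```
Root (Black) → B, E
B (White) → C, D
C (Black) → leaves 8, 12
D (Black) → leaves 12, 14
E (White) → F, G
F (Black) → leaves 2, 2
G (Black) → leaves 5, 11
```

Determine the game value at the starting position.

5

C (Black): min(8, 12) = 8
D (Black): min(12, 14) = 12
B (White): max(8, 12) = 12
F (Black): min(2, 2) = 2
G (Black): min(5, 11) = 5
E (White): max(2, 5) = 5
Root (Black): min(12, 5) = 5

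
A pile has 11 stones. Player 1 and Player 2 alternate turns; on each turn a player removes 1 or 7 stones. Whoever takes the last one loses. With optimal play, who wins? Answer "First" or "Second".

Second

Positions where the player to move wins (W) vs loses (L):
i:   0  1  2  3  4  5  6  7  8  9 10 11
     W  L  W  L  W  L  W  L  W  L  W  L
Position 11 is L, so the second player wins.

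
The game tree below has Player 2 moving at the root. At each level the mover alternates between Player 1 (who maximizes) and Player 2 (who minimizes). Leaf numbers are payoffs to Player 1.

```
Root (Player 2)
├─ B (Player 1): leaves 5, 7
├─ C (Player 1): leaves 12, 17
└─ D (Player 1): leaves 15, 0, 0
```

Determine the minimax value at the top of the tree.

B (Player 1): max(5, 7) = 7
C (Player 1): max(12, 17) = 17
D (Player 1): max(15, 0, 0) = 15
Root (Player 2): min(7, 17, 15) = 7

7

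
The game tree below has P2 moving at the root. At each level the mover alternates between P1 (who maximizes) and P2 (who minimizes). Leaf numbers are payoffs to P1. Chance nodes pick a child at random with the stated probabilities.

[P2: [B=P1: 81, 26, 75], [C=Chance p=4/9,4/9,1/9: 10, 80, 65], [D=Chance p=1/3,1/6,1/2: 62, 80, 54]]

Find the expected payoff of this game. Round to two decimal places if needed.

B (P1): max(81, 26, 75) = 81
C (Chance): 4/9·10 + 4/9·80 + 1/9·65 = 47.22
D (Chance): 1/3·62 + 1/6·80 + 1/2·54 = 61
Root (P2): min(81, 47.22, 61) = 47.22

47.22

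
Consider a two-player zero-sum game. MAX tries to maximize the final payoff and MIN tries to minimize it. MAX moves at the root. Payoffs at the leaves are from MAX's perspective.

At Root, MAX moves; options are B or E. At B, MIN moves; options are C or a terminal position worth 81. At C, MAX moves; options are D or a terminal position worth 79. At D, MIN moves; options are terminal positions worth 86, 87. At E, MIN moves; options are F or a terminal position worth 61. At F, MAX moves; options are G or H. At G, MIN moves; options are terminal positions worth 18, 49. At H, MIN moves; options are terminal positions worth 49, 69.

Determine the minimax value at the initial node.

81

D (MIN): min(86, 87) = 86
C (MAX): max(86, 79) = 86
B (MIN): min(86, 81) = 81
G (MIN): min(18, 49) = 18
H (MIN): min(49, 69) = 49
F (MAX): max(18, 49) = 49
E (MIN): min(49, 61) = 49
Root (MAX): max(81, 49) = 81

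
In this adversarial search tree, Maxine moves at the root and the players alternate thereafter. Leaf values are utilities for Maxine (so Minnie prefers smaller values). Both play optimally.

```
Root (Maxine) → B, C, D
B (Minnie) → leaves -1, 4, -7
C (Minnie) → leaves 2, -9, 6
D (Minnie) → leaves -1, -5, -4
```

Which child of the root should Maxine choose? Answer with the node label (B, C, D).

D

B (Minnie): min(-1, 4, -7) = -7
C (Minnie): min(2, -9, 6) = -9
D (Minnie): min(-1, -5, -4) = -5
Root (Maxine): max(-7, -9, -5) = -5
Maxine picks the child with the highest value: D (value -5).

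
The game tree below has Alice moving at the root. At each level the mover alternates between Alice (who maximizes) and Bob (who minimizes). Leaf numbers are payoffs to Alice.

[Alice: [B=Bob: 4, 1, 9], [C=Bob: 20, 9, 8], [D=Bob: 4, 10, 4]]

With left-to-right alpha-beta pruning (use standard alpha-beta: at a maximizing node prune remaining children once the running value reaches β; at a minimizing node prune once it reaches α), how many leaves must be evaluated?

7

B [α=-∞,β=+∞]: v=1
C [α=1,β=+∞]: v=8
D [α=8,β=+∞]: v=4 after child 1 ≤ α → α-cutoff, skip 2
Root [α=-∞,β=+∞]: v=8
Leaves evaluated: 7 of 9.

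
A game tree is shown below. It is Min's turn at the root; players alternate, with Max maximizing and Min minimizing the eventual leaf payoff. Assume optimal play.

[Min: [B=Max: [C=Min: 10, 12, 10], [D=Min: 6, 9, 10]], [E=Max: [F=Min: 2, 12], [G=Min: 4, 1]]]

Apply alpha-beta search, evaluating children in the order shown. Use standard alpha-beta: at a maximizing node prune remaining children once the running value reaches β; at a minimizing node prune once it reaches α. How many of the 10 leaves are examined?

C [α=-∞,β=+∞]: v=10
D [α=10,β=+∞]: v=6 after child 1 ≤ α → α-cutoff, skip 2
B [α=-∞,β=+∞]: v=10
F [α=-∞,β=10]: v=2
G [α=2,β=10]: v=1
E [α=-∞,β=10]: v=2
Root [α=-∞,β=+∞]: v=2
Leaves evaluated: 8 of 10.

8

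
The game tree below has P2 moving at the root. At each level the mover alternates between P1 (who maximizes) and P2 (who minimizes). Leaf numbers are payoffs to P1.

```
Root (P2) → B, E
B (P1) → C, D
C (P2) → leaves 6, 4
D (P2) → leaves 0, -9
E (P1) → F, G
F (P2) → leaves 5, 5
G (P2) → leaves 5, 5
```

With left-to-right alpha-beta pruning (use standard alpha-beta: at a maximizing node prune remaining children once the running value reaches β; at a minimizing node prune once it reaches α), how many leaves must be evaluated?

5

C [α=-∞,β=+∞]: v=4
D [α=4,β=+∞]: v=0 after child 1 ≤ α → α-cutoff, skip 1
B [α=-∞,β=+∞]: v=4
F [α=-∞,β=4]: v=5
E [α=-∞,β=4]: v=5 after child 1 ≥ β → β-cutoff, skip 1
Root [α=-∞,β=+∞]: v=4
Leaves evaluated: 5 of 8.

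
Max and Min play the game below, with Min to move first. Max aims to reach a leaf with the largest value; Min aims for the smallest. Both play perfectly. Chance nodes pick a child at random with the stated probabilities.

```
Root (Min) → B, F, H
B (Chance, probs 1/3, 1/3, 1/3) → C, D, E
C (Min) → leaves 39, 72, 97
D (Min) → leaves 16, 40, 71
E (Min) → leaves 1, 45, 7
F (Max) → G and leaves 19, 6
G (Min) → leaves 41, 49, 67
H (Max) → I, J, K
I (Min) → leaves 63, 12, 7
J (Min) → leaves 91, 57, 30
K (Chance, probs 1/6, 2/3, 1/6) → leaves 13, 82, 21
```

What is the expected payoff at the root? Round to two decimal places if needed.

C (Min): min(39, 72, 97) = 39
D (Min): min(16, 40, 71) = 16
E (Min): min(1, 45, 7) = 1
B (Chance): 1/3·39 + 1/3·16 + 1/3·1 = 18.67
G (Min): min(41, 49, 67) = 41
F (Max): max(41, 19, 6) = 41
I (Min): min(63, 12, 7) = 7
J (Min): min(91, 57, 30) = 30
K (Chance): 1/6·13 + 2/3·82 + 1/6·21 = 60.33
H (Max): max(7, 30, 60.33) = 60.33
Root (Min): min(18.67, 41, 60.33) = 18.67

18.67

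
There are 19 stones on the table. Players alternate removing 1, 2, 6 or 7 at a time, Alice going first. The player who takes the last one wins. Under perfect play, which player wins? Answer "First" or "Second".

Second

Mark each pile size as W (mover wins) or L (mover loses):
i:   0  1  2  3  4  5  6  7  8  9 10 11 12 13 14 15 16 17 18 19
     L  W  W  L  W  W  W  W  L  W  W  L  W  W  W  W  L  W  W  L
Position 19 is L, so the second player wins.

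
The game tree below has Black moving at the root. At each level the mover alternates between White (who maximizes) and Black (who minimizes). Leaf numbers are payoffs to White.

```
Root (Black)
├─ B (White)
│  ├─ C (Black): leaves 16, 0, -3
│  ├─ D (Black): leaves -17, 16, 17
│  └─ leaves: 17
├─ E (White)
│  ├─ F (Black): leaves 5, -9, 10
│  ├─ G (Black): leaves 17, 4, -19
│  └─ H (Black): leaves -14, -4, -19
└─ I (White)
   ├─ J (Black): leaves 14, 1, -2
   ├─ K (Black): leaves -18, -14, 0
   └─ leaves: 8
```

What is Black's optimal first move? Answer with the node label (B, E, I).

E

C (Black): min(16, 0, -3) = -3
D (Black): min(-17, 16, 17) = -17
B (White): max(-3, -17, 17) = 17
F (Black): min(5, -9, 10) = -9
G (Black): min(17, 4, -19) = -19
H (Black): min(-14, -4, -19) = -19
E (White): max(-9, -19, -19) = -9
J (Black): min(14, 1, -2) = -2
K (Black): min(-18, -14, 0) = -18
I (White): max(-2, -18, 8) = 8
Root (Black): min(17, -9, 8) = -9
Black picks the child with the lowest value: E (value -9).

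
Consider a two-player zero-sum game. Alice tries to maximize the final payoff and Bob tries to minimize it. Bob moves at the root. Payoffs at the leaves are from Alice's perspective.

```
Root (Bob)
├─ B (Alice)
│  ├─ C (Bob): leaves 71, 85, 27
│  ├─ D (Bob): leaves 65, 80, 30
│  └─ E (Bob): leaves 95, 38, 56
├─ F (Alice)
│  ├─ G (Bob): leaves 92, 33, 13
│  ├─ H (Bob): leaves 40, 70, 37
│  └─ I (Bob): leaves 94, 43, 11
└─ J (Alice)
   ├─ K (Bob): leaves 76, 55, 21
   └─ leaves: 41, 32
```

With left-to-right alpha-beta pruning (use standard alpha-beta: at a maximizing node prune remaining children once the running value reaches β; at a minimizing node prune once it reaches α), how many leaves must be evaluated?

C [α=-∞,β=+∞]: v=27
D [α=27,β=+∞]: v=30
E [α=30,β=+∞]: v=38
B [α=-∞,β=+∞]: v=38
G [α=-∞,β=38]: v=13
H [α=13,β=38]: v=37
I [α=37,β=38]: v=11
F [α=-∞,β=38]: v=37
K [α=-∞,β=37]: v=21
J [α=-∞,β=37]: v=41 after child 2 ≥ β → β-cutoff, skip 1
Root [α=-∞,β=+∞]: v=37
Leaves evaluated: 22 of 23.

22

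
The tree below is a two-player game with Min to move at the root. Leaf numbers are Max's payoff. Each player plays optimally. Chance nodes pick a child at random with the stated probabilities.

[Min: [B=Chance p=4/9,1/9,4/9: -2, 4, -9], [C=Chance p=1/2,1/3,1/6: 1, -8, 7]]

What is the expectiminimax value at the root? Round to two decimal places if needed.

B (Chance): 4/9·-2 + 1/9·4 + 4/9·-9 = -4.44
C (Chance): 1/2·1 + 1/3·-8 + 1/6·7 = -1
Root (Min): min(-4.44, -1) = -4.44

-4.44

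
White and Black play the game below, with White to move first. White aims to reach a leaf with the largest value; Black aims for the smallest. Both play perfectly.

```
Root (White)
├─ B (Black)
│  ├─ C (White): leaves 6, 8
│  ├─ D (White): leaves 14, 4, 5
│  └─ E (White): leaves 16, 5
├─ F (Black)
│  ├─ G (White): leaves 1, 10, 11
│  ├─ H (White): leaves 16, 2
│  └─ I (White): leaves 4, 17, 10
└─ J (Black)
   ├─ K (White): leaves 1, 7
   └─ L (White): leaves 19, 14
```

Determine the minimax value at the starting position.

11

C (White): max(6, 8) = 8
D (White): max(14, 4, 5) = 14
E (White): max(16, 5) = 16
B (Black): min(8, 14, 16) = 8
G (White): max(1, 10, 11) = 11
H (White): max(16, 2) = 16
I (White): max(4, 17, 10) = 17
F (Black): min(11, 16, 17) = 11
K (White): max(1, 7) = 7
L (White): max(19, 14) = 19
J (Black): min(7, 19) = 7
Root (White): max(8, 11, 7) = 11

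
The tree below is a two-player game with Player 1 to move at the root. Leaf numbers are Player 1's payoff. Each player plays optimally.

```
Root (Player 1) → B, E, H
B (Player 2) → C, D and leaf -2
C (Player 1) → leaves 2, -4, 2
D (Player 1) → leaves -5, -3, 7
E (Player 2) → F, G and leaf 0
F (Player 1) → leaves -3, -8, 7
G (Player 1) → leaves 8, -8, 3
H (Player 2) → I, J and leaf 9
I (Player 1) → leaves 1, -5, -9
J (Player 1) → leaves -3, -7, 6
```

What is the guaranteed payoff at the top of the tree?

C (Player 1): max(2, -4, 2) = 2
D (Player 1): max(-5, -3, 7) = 7
B (Player 2): min(2, 7, -2) = -2
F (Player 1): max(-3, -8, 7) = 7
G (Player 1): max(8, -8, 3) = 8
E (Player 2): min(7, 8, 0) = 0
I (Player 1): max(1, -5, -9) = 1
J (Player 1): max(-3, -7, 6) = 6
H (Player 2): min(1, 6, 9) = 1
Root (Player 1): max(-2, 0, 1) = 1

1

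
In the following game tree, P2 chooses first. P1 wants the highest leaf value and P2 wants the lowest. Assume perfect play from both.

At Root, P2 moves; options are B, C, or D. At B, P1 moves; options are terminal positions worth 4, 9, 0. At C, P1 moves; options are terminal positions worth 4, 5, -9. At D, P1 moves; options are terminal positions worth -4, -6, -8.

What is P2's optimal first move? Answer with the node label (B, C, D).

D

B (P1): max(4, 9, 0) = 9
C (P1): max(4, 5, -9) = 5
D (P1): max(-4, -6, -8) = -4
Root (P2): min(9, 5, -4) = -4
P2 picks the child with the lowest value: D (value -4).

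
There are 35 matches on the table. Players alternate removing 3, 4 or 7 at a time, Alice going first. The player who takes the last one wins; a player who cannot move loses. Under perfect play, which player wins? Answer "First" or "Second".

W/L table (W = player to move can force a win):
i:   0  1  2  3  4  5  6  7  8  9 10 11 12 13 14 15 16 17 18 19 20 21 22 23 24 25 26 27 28 29 30 31 32 33 34 35
     L  L  L  W  W  W  W  W  W  W  L  L  L  W  W  W  W  W  W  W  L  L  L  W  W  W  W  W  W  W  L  L  L  W  W  W
Position 35 is W, so the first player wins.

First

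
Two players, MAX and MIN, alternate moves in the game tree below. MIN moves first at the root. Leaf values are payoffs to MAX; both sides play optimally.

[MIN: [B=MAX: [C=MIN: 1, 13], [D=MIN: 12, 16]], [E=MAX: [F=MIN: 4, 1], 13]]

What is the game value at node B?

C: min(1, 13) = 1
D: min(12, 16) = 12
B: max(1, 12) = 12

12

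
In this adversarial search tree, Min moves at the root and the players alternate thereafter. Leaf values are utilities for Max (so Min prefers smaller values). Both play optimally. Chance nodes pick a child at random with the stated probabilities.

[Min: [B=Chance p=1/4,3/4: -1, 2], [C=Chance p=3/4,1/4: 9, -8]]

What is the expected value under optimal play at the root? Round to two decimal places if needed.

1.25

B (Chance): 1/4·-1 + 3/4·2 = 1.25
C (Chance): 3/4·9 + 1/4·-8 = 4.75
Root (Min): min(1.25, 4.75) = 1.25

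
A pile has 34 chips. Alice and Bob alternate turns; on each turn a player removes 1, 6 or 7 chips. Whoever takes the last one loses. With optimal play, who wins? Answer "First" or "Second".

Mark each pile size as W (mover wins) or L (mover loses):
i:   0  1  2  3  4  5  6  7  8  9 10 11 12 13 14 15 16 17 18 19 20 21 22 23 24 25 26 27 28 29 30 31 32 33 34
     W  L  W  L  W  L  W  W  W  W  W  W  W  L  W  L  W  L  W  W  W  W  W  W  W  L  W  L  W  L  W  W  W  W  W
Position 34 is W, so the first player wins.

First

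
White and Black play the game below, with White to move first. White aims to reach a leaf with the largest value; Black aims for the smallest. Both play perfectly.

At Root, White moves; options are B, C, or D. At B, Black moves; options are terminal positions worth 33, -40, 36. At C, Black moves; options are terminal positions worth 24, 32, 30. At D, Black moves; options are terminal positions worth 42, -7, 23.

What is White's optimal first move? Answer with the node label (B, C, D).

C

B (Black): min(33, -40, 36) = -40
C (Black): min(24, 32, 30) = 24
D (Black): min(42, -7, 23) = -7
Root (White): max(-40, 24, -7) = 24
White picks the child with the highest value: C (value 24).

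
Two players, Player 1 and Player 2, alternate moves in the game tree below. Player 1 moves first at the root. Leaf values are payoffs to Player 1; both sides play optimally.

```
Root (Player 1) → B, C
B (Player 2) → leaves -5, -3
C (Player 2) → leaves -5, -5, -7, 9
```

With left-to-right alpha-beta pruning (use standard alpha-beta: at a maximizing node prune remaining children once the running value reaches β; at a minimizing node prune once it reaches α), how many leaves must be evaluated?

3

B [α=-∞,β=+∞]: v=-5
C [α=-5,β=+∞]: v=-5 after child 1 ≤ α → α-cutoff, skip 3
Root [α=-∞,β=+∞]: v=-5
Leaves evaluated: 3 of 6.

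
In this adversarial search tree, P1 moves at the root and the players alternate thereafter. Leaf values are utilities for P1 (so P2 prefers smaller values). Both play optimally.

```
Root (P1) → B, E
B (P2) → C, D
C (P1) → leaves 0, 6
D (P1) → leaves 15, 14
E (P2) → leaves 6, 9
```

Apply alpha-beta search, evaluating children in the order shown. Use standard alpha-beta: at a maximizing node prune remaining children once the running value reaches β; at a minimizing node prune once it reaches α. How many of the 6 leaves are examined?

4

C [α=-∞,β=+∞]: v=6
D [α=-∞,β=6]: v=15 after child 1 ≥ β → β-cutoff, skip 1
B [α=-∞,β=+∞]: v=6
E [α=6,β=+∞]: v=6 after child 1 ≤ α → α-cutoff, skip 1
Root [α=-∞,β=+∞]: v=6
Leaves evaluated: 4 of 6.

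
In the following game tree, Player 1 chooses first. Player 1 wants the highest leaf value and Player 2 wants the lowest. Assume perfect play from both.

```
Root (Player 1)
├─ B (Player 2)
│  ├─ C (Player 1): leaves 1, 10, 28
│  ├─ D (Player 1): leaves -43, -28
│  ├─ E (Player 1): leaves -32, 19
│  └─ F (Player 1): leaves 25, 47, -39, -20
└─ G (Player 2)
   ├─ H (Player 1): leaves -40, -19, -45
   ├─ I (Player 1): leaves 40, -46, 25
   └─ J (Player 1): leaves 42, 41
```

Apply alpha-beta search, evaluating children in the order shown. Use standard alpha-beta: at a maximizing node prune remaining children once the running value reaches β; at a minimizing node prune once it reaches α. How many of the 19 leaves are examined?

13

C [α=-∞,β=+∞]: v=28
D [α=-∞,β=28]: v=-28
E [α=-∞,β=-28]: v=19
F [α=-∞,β=-28]: v=25 after child 1 ≥ β → β-cutoff, skip 3
B [α=-∞,β=+∞]: v=-28
H [α=-28,β=+∞]: v=-19
I [α=-28,β=-19]: v=40 after child 1 ≥ β → β-cutoff, skip 2
J [α=-28,β=-19]: v=42 after child 1 ≥ β → β-cutoff, skip 1
G [α=-28,β=+∞]: v=-19
Root [α=-∞,β=+∞]: v=-19
Leaves evaluated: 13 of 19.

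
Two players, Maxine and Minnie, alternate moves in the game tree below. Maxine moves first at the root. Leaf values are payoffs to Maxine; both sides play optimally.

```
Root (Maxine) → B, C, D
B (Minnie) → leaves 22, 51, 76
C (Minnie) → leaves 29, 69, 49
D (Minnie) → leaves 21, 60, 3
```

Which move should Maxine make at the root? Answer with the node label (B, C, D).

B (Minnie): min(22, 51, 76) = 22
C (Minnie): min(29, 69, 49) = 29
D (Minnie): min(21, 60, 3) = 3
Root (Maxine): max(22, 29, 3) = 29
Maxine picks the child with the highest value: C (value 29).

C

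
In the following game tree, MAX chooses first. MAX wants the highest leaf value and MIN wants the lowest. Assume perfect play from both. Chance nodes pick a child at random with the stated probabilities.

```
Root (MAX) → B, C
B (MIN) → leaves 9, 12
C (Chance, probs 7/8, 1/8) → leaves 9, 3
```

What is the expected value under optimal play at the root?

B (MIN): min(9, 12) = 9
C (Chance): 7/8·9 + 1/8·3 = 8.25
Root (MAX): max(9, 8.25) = 9

9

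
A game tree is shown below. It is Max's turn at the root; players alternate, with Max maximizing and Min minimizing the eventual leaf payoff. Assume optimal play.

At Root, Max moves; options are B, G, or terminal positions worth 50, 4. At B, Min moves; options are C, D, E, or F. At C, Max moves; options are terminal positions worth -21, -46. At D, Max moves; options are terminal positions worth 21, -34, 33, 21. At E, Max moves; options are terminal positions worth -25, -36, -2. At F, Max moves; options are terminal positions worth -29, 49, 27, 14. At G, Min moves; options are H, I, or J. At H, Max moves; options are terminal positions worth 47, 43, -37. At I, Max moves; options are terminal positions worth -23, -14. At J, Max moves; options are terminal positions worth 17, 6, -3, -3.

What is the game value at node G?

H: max(47, 43, -37) = 47
I: max(-23, -14) = -14
J: max(17, 6, -3, -3) = 17
G: min(47, -14, 17) = -14

-14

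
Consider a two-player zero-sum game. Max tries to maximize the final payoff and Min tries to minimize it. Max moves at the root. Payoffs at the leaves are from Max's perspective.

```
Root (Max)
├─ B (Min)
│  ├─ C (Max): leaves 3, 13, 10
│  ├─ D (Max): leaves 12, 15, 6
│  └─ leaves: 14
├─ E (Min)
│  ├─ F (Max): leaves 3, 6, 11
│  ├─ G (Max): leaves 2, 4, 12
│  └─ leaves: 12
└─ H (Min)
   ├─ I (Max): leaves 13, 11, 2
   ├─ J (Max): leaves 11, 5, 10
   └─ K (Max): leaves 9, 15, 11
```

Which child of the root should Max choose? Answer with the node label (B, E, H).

B

C (Max): max(3, 13, 10) = 13
D (Max): max(12, 15, 6) = 15
B (Min): min(13, 15, 14) = 13
F (Max): max(3, 6, 11) = 11
G (Max): max(2, 4, 12) = 12
E (Min): min(11, 12, 12) = 11
I (Max): max(13, 11, 2) = 13
J (Max): max(11, 5, 10) = 11
K (Max): max(9, 15, 11) = 15
H (Min): min(13, 11, 15) = 11
Root (Max): max(13, 11, 11) = 13
Max picks the child with the highest value: B (value 13).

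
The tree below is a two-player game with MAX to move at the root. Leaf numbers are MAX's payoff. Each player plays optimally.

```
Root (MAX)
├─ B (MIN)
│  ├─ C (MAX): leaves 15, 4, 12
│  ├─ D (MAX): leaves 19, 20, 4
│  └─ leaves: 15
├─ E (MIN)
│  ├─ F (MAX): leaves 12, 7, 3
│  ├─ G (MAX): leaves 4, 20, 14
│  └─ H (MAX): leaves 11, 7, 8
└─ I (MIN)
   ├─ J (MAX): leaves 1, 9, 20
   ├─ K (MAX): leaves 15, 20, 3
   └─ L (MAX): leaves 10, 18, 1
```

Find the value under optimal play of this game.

18

C (MAX): max(15, 4, 12) = 15
D (MAX): max(19, 20, 4) = 20
B (MIN): min(15, 20, 15) = 15
F (MAX): max(12, 7, 3) = 12
G (MAX): max(4, 20, 14) = 20
H (MAX): max(11, 7, 8) = 11
E (MIN): min(12, 20, 11) = 11
J (MAX): max(1, 9, 20) = 20
K (MAX): max(15, 20, 3) = 20
L (MAX): max(10, 18, 1) = 18
I (MIN): min(20, 20, 18) = 18
Root (MAX): max(15, 11, 18) = 18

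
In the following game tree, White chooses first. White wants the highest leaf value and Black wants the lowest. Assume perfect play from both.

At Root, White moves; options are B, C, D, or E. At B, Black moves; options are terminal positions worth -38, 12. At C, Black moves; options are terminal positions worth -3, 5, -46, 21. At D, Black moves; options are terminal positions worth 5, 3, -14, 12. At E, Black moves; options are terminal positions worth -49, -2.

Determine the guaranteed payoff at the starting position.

-14

B (Black): min(-38, 12) = -38
C (Black): min(-3, 5, -46, 21) = -46
D (Black): min(5, 3, -14, 12) = -14
E (Black): min(-49, -2) = -49
Root (White): max(-38, -46, -14, -49) = -14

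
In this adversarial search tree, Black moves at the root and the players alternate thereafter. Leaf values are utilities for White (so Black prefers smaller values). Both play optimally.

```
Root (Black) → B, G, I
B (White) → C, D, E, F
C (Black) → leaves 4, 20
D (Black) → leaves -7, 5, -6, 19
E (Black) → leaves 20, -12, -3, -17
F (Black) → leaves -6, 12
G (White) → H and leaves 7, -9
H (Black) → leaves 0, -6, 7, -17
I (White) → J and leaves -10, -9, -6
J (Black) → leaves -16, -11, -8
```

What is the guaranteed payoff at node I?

J: min(-16, -11, -8) = -16
I: max(-16, -10, -9, -6) = -6

-6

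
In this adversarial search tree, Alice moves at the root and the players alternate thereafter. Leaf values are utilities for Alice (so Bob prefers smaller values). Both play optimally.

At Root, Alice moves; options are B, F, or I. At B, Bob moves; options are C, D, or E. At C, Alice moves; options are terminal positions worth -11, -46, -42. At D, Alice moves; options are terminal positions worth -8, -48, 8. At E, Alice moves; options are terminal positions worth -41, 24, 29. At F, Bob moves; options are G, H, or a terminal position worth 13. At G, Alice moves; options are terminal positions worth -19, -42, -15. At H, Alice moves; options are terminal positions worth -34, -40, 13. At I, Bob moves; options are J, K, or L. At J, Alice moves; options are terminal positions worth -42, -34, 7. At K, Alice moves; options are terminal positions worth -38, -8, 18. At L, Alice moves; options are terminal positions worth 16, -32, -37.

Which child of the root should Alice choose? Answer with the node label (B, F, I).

C (Alice): max(-11, -46, -42) = -11
D (Alice): max(-8, -48, 8) = 8
E (Alice): max(-41, 24, 29) = 29
B (Bob): min(-11, 8, 29) = -11
G (Alice): max(-19, -42, -15) = -15
H (Alice): max(-34, -40, 13) = 13
F (Bob): min(-15, 13, 13) = -15
J (Alice): max(-42, -34, 7) = 7
K (Alice): max(-38, -8, 18) = 18
L (Alice): max(16, -32, -37) = 16
I (Bob): min(7, 18, 16) = 7
Root (Alice): max(-11, -15, 7) = 7
Alice picks the child with the highest value: I (value 7).

I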